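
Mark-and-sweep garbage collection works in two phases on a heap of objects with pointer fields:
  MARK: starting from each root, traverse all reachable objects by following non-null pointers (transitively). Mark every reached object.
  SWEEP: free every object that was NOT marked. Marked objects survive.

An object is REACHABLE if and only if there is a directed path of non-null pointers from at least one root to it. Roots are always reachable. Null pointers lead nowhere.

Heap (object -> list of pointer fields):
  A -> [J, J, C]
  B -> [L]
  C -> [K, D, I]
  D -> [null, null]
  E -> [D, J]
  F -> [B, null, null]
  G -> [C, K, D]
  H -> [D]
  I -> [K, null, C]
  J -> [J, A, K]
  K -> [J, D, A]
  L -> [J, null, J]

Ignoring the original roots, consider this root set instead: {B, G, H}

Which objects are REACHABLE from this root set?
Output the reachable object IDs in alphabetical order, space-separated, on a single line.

Roots: B G H
Mark B: refs=L, marked=B
Mark G: refs=C K D, marked=B G
Mark H: refs=D, marked=B G H
Mark L: refs=J null J, marked=B G H L
Mark C: refs=K D I, marked=B C G H L
Mark K: refs=J D A, marked=B C G H K L
Mark D: refs=null null, marked=B C D G H K L
Mark J: refs=J A K, marked=B C D G H J K L
Mark I: refs=K null C, marked=B C D G H I J K L
Mark A: refs=J J C, marked=A B C D G H I J K L
Unmarked (collected): E F

Answer: A B C D G H I J K L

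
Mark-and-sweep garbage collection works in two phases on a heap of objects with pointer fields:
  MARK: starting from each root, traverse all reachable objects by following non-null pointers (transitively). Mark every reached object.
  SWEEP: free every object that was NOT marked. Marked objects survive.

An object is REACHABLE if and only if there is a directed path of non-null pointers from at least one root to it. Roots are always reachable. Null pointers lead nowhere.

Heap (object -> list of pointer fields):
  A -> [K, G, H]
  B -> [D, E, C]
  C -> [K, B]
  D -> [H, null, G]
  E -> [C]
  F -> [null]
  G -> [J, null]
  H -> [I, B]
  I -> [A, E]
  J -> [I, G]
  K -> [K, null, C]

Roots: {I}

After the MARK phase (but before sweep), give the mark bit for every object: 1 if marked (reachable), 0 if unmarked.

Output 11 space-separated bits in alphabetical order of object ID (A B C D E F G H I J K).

Answer: 1 1 1 1 1 0 1 1 1 1 1

Derivation:
Roots: I
Mark I: refs=A E, marked=I
Mark A: refs=K G H, marked=A I
Mark E: refs=C, marked=A E I
Mark K: refs=K null C, marked=A E I K
Mark G: refs=J null, marked=A E G I K
Mark H: refs=I B, marked=A E G H I K
Mark C: refs=K B, marked=A C E G H I K
Mark J: refs=I G, marked=A C E G H I J K
Mark B: refs=D E C, marked=A B C E G H I J K
Mark D: refs=H null G, marked=A B C D E G H I J K
Unmarked (collected): F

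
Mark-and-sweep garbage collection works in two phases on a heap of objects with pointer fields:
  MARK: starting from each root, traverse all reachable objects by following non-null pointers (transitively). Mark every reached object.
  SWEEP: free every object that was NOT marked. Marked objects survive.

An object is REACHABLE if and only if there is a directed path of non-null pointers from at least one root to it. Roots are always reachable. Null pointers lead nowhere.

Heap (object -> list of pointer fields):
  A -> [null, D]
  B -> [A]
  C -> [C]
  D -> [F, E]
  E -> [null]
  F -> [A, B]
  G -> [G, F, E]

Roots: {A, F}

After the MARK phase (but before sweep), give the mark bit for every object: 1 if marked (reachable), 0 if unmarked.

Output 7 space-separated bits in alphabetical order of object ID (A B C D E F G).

Answer: 1 1 0 1 1 1 0

Derivation:
Roots: A F
Mark A: refs=null D, marked=A
Mark F: refs=A B, marked=A F
Mark D: refs=F E, marked=A D F
Mark B: refs=A, marked=A B D F
Mark E: refs=null, marked=A B D E F
Unmarked (collected): C G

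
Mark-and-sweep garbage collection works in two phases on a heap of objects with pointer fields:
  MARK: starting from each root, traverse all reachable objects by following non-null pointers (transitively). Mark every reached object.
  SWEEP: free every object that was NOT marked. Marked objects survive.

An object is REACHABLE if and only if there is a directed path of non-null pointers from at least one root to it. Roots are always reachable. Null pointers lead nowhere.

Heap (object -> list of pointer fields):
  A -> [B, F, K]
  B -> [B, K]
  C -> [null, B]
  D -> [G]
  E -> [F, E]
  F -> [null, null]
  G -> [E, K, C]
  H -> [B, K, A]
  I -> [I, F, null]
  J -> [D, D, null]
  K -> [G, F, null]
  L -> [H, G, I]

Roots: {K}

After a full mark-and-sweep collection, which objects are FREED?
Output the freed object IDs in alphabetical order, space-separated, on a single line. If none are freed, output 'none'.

Answer: A D H I J L

Derivation:
Roots: K
Mark K: refs=G F null, marked=K
Mark G: refs=E K C, marked=G K
Mark F: refs=null null, marked=F G K
Mark E: refs=F E, marked=E F G K
Mark C: refs=null B, marked=C E F G K
Mark B: refs=B K, marked=B C E F G K
Unmarked (collected): A D H I J L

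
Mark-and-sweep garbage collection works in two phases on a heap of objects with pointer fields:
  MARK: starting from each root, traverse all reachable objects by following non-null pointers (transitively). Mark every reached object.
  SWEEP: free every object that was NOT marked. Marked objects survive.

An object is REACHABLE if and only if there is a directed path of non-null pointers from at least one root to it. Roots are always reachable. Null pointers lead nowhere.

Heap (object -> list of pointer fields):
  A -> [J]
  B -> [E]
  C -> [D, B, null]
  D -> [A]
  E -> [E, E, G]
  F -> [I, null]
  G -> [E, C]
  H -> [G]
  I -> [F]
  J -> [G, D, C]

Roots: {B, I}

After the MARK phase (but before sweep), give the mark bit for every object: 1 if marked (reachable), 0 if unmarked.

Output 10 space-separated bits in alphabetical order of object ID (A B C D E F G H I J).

Answer: 1 1 1 1 1 1 1 0 1 1

Derivation:
Roots: B I
Mark B: refs=E, marked=B
Mark I: refs=F, marked=B I
Mark E: refs=E E G, marked=B E I
Mark F: refs=I null, marked=B E F I
Mark G: refs=E C, marked=B E F G I
Mark C: refs=D B null, marked=B C E F G I
Mark D: refs=A, marked=B C D E F G I
Mark A: refs=J, marked=A B C D E F G I
Mark J: refs=G D C, marked=A B C D E F G I J
Unmarked (collected): H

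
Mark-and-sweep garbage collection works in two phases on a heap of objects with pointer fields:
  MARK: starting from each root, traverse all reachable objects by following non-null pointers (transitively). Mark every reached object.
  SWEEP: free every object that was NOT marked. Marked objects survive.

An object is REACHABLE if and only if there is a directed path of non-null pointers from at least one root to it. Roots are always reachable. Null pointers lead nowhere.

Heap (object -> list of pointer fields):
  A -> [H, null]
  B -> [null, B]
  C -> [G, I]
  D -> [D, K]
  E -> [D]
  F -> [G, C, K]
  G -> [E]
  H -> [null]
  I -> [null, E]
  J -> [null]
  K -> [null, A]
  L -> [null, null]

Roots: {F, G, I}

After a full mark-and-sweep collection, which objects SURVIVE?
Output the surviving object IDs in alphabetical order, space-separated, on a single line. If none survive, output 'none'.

Answer: A C D E F G H I K

Derivation:
Roots: F G I
Mark F: refs=G C K, marked=F
Mark G: refs=E, marked=F G
Mark I: refs=null E, marked=F G I
Mark C: refs=G I, marked=C F G I
Mark K: refs=null A, marked=C F G I K
Mark E: refs=D, marked=C E F G I K
Mark A: refs=H null, marked=A C E F G I K
Mark D: refs=D K, marked=A C D E F G I K
Mark H: refs=null, marked=A C D E F G H I K
Unmarked (collected): B J L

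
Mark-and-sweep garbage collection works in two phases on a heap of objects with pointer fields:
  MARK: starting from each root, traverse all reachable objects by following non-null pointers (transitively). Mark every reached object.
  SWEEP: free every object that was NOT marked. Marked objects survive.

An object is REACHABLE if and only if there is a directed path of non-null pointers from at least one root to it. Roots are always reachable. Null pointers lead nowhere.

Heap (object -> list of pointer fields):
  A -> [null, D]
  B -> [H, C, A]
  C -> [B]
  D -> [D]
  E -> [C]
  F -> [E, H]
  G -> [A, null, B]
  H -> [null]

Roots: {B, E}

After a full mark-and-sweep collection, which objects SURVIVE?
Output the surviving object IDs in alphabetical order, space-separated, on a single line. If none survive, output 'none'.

Roots: B E
Mark B: refs=H C A, marked=B
Mark E: refs=C, marked=B E
Mark H: refs=null, marked=B E H
Mark C: refs=B, marked=B C E H
Mark A: refs=null D, marked=A B C E H
Mark D: refs=D, marked=A B C D E H
Unmarked (collected): F G

Answer: A B C D E H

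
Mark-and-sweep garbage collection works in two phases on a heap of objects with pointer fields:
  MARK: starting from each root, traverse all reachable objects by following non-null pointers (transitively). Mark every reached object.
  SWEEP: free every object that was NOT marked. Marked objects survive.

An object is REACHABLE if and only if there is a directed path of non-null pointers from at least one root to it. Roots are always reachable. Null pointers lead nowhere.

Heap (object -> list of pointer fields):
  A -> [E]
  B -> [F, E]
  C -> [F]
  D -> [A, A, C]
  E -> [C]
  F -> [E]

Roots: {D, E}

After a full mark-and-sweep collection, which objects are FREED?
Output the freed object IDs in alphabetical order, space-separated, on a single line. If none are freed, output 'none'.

Answer: B

Derivation:
Roots: D E
Mark D: refs=A A C, marked=D
Mark E: refs=C, marked=D E
Mark A: refs=E, marked=A D E
Mark C: refs=F, marked=A C D E
Mark F: refs=E, marked=A C D E F
Unmarked (collected): B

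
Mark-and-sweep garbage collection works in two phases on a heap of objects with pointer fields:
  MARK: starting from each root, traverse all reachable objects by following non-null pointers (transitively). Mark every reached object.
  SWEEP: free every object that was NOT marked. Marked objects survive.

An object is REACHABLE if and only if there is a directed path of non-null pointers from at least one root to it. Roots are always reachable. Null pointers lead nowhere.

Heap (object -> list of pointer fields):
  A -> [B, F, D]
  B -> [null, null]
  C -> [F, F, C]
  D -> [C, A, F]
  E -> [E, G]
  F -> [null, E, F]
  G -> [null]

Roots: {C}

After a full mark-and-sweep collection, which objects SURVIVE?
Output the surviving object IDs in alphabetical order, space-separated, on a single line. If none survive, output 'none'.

Answer: C E F G

Derivation:
Roots: C
Mark C: refs=F F C, marked=C
Mark F: refs=null E F, marked=C F
Mark E: refs=E G, marked=C E F
Mark G: refs=null, marked=C E F G
Unmarked (collected): A B D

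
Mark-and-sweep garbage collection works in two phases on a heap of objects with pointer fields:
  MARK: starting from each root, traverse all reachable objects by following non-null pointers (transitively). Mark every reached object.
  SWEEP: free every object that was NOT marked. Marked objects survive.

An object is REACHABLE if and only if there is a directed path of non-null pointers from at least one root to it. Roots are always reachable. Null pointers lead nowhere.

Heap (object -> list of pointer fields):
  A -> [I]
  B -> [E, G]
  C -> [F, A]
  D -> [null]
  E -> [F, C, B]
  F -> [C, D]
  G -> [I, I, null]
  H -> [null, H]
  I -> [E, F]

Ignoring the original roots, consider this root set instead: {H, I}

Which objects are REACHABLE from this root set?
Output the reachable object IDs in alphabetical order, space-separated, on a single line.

Answer: A B C D E F G H I

Derivation:
Roots: H I
Mark H: refs=null H, marked=H
Mark I: refs=E F, marked=H I
Mark E: refs=F C B, marked=E H I
Mark F: refs=C D, marked=E F H I
Mark C: refs=F A, marked=C E F H I
Mark B: refs=E G, marked=B C E F H I
Mark D: refs=null, marked=B C D E F H I
Mark A: refs=I, marked=A B C D E F H I
Mark G: refs=I I null, marked=A B C D E F G H I
Unmarked (collected): (none)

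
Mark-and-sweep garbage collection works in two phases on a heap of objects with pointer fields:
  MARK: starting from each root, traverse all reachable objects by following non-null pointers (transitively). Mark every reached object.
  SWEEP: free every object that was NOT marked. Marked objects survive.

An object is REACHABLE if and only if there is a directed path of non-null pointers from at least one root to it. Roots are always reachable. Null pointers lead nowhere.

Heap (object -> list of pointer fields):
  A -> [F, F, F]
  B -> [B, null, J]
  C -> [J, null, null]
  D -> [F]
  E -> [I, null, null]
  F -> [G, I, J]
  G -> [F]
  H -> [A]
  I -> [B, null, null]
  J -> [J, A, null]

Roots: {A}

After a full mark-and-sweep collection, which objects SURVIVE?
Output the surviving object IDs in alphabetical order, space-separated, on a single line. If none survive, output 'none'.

Roots: A
Mark A: refs=F F F, marked=A
Mark F: refs=G I J, marked=A F
Mark G: refs=F, marked=A F G
Mark I: refs=B null null, marked=A F G I
Mark J: refs=J A null, marked=A F G I J
Mark B: refs=B null J, marked=A B F G I J
Unmarked (collected): C D E H

Answer: A B F G I J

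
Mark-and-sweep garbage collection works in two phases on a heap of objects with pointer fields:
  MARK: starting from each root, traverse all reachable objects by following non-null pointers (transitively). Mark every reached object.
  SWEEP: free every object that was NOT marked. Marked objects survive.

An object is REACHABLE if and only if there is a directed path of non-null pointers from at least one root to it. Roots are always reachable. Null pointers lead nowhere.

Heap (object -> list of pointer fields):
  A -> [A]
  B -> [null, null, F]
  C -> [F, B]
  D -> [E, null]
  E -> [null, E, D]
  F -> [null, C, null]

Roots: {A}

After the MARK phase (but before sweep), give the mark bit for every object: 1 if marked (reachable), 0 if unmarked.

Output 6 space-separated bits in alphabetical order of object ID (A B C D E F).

Answer: 1 0 0 0 0 0

Derivation:
Roots: A
Mark A: refs=A, marked=A
Unmarked (collected): B C D E F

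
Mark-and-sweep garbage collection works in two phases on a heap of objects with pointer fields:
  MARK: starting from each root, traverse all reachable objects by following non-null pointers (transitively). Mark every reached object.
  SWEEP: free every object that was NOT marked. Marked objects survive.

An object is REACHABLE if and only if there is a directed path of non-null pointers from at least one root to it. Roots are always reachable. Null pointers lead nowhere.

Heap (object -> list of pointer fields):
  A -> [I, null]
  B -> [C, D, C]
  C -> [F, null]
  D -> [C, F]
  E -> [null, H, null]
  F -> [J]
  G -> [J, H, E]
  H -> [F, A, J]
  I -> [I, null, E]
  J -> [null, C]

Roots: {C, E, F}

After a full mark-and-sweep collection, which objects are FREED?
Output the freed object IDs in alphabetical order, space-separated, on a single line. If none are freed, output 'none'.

Answer: B D G

Derivation:
Roots: C E F
Mark C: refs=F null, marked=C
Mark E: refs=null H null, marked=C E
Mark F: refs=J, marked=C E F
Mark H: refs=F A J, marked=C E F H
Mark J: refs=null C, marked=C E F H J
Mark A: refs=I null, marked=A C E F H J
Mark I: refs=I null E, marked=A C E F H I J
Unmarked (collected): B D G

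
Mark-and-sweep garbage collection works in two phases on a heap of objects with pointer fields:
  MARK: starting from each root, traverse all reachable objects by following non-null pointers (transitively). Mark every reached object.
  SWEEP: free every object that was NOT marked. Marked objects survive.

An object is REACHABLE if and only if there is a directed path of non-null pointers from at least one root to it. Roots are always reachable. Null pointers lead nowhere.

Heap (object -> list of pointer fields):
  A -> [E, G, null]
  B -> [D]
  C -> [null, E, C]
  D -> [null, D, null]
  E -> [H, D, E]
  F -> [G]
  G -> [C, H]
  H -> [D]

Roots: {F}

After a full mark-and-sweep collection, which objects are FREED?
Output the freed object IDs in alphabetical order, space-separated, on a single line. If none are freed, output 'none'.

Answer: A B

Derivation:
Roots: F
Mark F: refs=G, marked=F
Mark G: refs=C H, marked=F G
Mark C: refs=null E C, marked=C F G
Mark H: refs=D, marked=C F G H
Mark E: refs=H D E, marked=C E F G H
Mark D: refs=null D null, marked=C D E F G H
Unmarked (collected): A B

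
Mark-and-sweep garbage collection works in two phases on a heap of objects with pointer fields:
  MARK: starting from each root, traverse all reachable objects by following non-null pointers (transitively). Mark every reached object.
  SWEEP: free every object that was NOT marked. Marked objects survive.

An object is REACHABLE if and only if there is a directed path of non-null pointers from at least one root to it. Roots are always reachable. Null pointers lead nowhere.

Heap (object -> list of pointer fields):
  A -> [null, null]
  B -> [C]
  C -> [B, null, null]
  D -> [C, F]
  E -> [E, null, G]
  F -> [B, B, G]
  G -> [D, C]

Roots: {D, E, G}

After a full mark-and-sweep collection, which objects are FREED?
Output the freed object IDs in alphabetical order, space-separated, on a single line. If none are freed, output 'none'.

Answer: A

Derivation:
Roots: D E G
Mark D: refs=C F, marked=D
Mark E: refs=E null G, marked=D E
Mark G: refs=D C, marked=D E G
Mark C: refs=B null null, marked=C D E G
Mark F: refs=B B G, marked=C D E F G
Mark B: refs=C, marked=B C D E F G
Unmarked (collected): A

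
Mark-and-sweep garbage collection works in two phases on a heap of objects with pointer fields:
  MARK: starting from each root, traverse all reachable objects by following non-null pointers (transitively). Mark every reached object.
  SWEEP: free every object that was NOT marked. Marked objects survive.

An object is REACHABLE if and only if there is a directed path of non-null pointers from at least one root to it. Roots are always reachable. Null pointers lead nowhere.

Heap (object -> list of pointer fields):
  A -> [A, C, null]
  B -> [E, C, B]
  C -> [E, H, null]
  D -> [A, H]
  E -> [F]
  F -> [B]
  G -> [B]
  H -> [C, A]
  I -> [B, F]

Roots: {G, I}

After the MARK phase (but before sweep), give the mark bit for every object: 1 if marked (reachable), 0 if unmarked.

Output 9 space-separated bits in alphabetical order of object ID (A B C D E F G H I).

Answer: 1 1 1 0 1 1 1 1 1

Derivation:
Roots: G I
Mark G: refs=B, marked=G
Mark I: refs=B F, marked=G I
Mark B: refs=E C B, marked=B G I
Mark F: refs=B, marked=B F G I
Mark E: refs=F, marked=B E F G I
Mark C: refs=E H null, marked=B C E F G I
Mark H: refs=C A, marked=B C E F G H I
Mark A: refs=A C null, marked=A B C E F G H I
Unmarked (collected): D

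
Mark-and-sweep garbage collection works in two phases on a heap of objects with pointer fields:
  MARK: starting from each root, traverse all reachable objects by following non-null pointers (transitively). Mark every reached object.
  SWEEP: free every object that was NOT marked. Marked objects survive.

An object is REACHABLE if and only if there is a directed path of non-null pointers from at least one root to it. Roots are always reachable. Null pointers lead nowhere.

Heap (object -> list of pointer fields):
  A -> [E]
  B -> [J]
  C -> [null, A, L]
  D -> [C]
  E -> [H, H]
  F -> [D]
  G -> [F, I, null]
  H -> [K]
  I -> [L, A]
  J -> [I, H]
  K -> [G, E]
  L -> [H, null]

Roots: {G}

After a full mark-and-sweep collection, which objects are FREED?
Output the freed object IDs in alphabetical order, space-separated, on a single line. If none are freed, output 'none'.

Roots: G
Mark G: refs=F I null, marked=G
Mark F: refs=D, marked=F G
Mark I: refs=L A, marked=F G I
Mark D: refs=C, marked=D F G I
Mark L: refs=H null, marked=D F G I L
Mark A: refs=E, marked=A D F G I L
Mark C: refs=null A L, marked=A C D F G I L
Mark H: refs=K, marked=A C D F G H I L
Mark E: refs=H H, marked=A C D E F G H I L
Mark K: refs=G E, marked=A C D E F G H I K L
Unmarked (collected): B J

Answer: B J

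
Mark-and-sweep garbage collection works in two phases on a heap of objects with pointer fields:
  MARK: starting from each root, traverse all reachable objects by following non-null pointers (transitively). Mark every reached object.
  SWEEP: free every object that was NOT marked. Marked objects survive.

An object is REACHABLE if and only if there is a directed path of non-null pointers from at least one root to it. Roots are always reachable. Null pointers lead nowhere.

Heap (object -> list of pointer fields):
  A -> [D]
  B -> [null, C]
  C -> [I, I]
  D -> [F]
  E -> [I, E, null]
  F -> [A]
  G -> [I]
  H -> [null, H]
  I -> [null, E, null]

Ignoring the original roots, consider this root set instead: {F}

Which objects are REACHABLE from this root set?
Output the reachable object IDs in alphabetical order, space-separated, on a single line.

Roots: F
Mark F: refs=A, marked=F
Mark A: refs=D, marked=A F
Mark D: refs=F, marked=A D F
Unmarked (collected): B C E G H I

Answer: A D F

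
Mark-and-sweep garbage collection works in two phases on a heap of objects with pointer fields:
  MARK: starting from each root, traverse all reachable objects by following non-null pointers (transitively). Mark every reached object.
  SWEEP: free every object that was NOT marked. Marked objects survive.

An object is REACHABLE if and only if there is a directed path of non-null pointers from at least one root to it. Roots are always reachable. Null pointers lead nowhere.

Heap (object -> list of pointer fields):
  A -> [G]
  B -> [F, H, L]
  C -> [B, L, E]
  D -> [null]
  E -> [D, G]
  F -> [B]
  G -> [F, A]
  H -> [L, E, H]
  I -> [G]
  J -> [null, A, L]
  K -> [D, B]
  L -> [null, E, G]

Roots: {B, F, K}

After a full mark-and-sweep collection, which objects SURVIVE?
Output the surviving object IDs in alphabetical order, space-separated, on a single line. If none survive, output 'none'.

Roots: B F K
Mark B: refs=F H L, marked=B
Mark F: refs=B, marked=B F
Mark K: refs=D B, marked=B F K
Mark H: refs=L E H, marked=B F H K
Mark L: refs=null E G, marked=B F H K L
Mark D: refs=null, marked=B D F H K L
Mark E: refs=D G, marked=B D E F H K L
Mark G: refs=F A, marked=B D E F G H K L
Mark A: refs=G, marked=A B D E F G H K L
Unmarked (collected): C I J

Answer: A B D E F G H K L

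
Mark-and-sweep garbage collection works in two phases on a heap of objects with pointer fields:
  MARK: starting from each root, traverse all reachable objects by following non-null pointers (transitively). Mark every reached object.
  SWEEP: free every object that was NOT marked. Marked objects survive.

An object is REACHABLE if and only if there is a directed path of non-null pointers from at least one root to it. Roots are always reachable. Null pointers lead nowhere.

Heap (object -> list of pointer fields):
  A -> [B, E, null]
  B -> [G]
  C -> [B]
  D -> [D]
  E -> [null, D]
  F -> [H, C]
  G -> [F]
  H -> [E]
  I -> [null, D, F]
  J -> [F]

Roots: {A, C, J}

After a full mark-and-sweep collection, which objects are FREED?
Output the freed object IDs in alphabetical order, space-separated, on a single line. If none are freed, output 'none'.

Answer: I

Derivation:
Roots: A C J
Mark A: refs=B E null, marked=A
Mark C: refs=B, marked=A C
Mark J: refs=F, marked=A C J
Mark B: refs=G, marked=A B C J
Mark E: refs=null D, marked=A B C E J
Mark F: refs=H C, marked=A B C E F J
Mark G: refs=F, marked=A B C E F G J
Mark D: refs=D, marked=A B C D E F G J
Mark H: refs=E, marked=A B C D E F G H J
Unmarked (collected): I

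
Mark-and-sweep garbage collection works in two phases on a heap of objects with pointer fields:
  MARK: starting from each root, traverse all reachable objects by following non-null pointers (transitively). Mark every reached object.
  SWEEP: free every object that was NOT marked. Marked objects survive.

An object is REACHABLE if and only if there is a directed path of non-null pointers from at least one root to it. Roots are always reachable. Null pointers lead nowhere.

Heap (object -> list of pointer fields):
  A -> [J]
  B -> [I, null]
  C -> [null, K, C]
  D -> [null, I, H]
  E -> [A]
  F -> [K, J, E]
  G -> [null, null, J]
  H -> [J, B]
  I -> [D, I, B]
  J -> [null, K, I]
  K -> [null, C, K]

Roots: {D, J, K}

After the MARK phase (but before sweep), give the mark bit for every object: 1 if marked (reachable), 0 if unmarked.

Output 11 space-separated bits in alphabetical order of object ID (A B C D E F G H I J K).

Roots: D J K
Mark D: refs=null I H, marked=D
Mark J: refs=null K I, marked=D J
Mark K: refs=null C K, marked=D J K
Mark I: refs=D I B, marked=D I J K
Mark H: refs=J B, marked=D H I J K
Mark C: refs=null K C, marked=C D H I J K
Mark B: refs=I null, marked=B C D H I J K
Unmarked (collected): A E F G

Answer: 0 1 1 1 0 0 0 1 1 1 1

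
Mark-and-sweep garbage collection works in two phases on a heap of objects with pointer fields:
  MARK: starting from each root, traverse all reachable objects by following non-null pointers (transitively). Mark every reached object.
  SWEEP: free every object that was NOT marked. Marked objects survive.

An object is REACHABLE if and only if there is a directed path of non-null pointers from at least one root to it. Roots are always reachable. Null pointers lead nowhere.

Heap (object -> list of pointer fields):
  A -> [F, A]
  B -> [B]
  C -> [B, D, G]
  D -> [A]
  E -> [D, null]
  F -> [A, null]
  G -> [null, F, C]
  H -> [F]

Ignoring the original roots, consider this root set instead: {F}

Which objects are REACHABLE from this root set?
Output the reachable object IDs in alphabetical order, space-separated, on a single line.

Roots: F
Mark F: refs=A null, marked=F
Mark A: refs=F A, marked=A F
Unmarked (collected): B C D E G H

Answer: A F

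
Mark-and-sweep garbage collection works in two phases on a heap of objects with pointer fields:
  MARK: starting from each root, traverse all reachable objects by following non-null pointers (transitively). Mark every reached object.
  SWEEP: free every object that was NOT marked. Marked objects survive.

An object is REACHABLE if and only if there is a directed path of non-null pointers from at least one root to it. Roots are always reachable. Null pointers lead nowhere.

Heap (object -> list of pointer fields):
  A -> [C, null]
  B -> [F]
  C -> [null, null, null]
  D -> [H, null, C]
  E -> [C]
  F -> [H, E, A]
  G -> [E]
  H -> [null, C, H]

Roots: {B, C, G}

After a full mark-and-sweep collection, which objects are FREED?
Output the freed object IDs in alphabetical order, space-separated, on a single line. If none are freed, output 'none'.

Roots: B C G
Mark B: refs=F, marked=B
Mark C: refs=null null null, marked=B C
Mark G: refs=E, marked=B C G
Mark F: refs=H E A, marked=B C F G
Mark E: refs=C, marked=B C E F G
Mark H: refs=null C H, marked=B C E F G H
Mark A: refs=C null, marked=A B C E F G H
Unmarked (collected): D

Answer: D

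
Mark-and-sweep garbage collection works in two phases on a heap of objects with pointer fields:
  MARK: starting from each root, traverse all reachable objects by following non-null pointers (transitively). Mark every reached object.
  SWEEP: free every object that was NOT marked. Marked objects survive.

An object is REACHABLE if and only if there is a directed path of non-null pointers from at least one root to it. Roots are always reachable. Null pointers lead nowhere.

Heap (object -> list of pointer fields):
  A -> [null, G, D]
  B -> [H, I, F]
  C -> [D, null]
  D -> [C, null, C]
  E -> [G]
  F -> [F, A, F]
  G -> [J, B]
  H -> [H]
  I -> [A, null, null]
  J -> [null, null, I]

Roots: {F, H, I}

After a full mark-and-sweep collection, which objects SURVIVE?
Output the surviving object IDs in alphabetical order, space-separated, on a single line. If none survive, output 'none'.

Answer: A B C D F G H I J

Derivation:
Roots: F H I
Mark F: refs=F A F, marked=F
Mark H: refs=H, marked=F H
Mark I: refs=A null null, marked=F H I
Mark A: refs=null G D, marked=A F H I
Mark G: refs=J B, marked=A F G H I
Mark D: refs=C null C, marked=A D F G H I
Mark J: refs=null null I, marked=A D F G H I J
Mark B: refs=H I F, marked=A B D F G H I J
Mark C: refs=D null, marked=A B C D F G H I J
Unmarked (collected): E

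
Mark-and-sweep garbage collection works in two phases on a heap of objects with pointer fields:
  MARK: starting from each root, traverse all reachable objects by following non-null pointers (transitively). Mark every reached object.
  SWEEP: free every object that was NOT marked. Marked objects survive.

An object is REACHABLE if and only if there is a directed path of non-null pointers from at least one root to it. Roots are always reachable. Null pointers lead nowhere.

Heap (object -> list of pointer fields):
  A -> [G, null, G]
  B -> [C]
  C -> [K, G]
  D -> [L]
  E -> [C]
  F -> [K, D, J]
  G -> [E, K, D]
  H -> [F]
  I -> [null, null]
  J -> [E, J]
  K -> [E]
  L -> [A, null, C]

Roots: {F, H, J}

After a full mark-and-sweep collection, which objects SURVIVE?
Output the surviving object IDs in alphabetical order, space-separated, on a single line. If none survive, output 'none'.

Answer: A C D E F G H J K L

Derivation:
Roots: F H J
Mark F: refs=K D J, marked=F
Mark H: refs=F, marked=F H
Mark J: refs=E J, marked=F H J
Mark K: refs=E, marked=F H J K
Mark D: refs=L, marked=D F H J K
Mark E: refs=C, marked=D E F H J K
Mark L: refs=A null C, marked=D E F H J K L
Mark C: refs=K G, marked=C D E F H J K L
Mark A: refs=G null G, marked=A C D E F H J K L
Mark G: refs=E K D, marked=A C D E F G H J K L
Unmarked (collected): B I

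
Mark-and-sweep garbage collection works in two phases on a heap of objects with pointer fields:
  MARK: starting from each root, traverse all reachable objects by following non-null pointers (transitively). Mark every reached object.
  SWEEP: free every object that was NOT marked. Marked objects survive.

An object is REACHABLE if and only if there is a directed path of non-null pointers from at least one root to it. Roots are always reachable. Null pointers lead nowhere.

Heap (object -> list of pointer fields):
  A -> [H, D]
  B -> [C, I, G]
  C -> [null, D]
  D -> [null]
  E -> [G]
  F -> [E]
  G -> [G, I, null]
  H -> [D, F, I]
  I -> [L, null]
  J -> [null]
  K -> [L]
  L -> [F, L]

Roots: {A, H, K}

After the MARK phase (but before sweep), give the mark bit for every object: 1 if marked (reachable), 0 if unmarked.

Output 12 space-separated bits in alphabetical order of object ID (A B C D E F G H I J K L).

Answer: 1 0 0 1 1 1 1 1 1 0 1 1

Derivation:
Roots: A H K
Mark A: refs=H D, marked=A
Mark H: refs=D F I, marked=A H
Mark K: refs=L, marked=A H K
Mark D: refs=null, marked=A D H K
Mark F: refs=E, marked=A D F H K
Mark I: refs=L null, marked=A D F H I K
Mark L: refs=F L, marked=A D F H I K L
Mark E: refs=G, marked=A D E F H I K L
Mark G: refs=G I null, marked=A D E F G H I K L
Unmarked (collected): B C J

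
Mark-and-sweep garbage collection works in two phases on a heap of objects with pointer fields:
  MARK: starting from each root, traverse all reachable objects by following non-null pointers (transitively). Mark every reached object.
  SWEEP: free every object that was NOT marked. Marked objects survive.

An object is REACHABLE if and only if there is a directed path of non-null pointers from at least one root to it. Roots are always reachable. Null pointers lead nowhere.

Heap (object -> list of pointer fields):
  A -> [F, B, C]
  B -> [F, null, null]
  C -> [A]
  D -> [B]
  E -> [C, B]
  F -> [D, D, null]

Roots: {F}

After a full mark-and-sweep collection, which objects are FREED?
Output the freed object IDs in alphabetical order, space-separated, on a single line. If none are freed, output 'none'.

Roots: F
Mark F: refs=D D null, marked=F
Mark D: refs=B, marked=D F
Mark B: refs=F null null, marked=B D F
Unmarked (collected): A C E

Answer: A C E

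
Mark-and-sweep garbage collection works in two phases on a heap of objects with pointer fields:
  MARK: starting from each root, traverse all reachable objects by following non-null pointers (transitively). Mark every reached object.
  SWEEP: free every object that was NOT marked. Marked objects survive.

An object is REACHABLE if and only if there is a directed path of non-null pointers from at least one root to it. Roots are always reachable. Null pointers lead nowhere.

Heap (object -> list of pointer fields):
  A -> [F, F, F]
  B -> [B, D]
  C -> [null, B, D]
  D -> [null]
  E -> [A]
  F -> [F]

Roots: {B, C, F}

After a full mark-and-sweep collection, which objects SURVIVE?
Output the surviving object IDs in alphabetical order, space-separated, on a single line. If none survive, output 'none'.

Answer: B C D F

Derivation:
Roots: B C F
Mark B: refs=B D, marked=B
Mark C: refs=null B D, marked=B C
Mark F: refs=F, marked=B C F
Mark D: refs=null, marked=B C D F
Unmarked (collected): A E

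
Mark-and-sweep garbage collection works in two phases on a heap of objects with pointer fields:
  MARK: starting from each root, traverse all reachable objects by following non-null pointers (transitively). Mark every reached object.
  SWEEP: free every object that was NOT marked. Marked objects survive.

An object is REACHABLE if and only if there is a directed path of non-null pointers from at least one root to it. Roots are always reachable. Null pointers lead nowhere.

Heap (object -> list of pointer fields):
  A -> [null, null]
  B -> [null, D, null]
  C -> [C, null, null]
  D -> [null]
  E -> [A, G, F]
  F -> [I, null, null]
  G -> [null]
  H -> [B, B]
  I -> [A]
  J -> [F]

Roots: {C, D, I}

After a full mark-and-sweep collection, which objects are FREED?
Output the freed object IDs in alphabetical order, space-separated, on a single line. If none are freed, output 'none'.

Roots: C D I
Mark C: refs=C null null, marked=C
Mark D: refs=null, marked=C D
Mark I: refs=A, marked=C D I
Mark A: refs=null null, marked=A C D I
Unmarked (collected): B E F G H J

Answer: B E F G H J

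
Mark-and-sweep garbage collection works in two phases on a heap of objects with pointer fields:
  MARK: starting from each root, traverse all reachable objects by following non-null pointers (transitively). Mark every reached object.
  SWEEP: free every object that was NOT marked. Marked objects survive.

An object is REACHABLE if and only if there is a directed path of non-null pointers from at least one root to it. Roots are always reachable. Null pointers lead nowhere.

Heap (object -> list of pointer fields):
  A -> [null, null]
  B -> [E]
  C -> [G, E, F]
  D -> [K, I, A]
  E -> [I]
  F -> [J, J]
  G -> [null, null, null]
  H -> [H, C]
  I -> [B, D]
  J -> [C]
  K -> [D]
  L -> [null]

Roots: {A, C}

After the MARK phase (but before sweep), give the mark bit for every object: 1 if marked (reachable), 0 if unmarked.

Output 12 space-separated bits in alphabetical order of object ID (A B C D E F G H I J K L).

Answer: 1 1 1 1 1 1 1 0 1 1 1 0

Derivation:
Roots: A C
Mark A: refs=null null, marked=A
Mark C: refs=G E F, marked=A C
Mark G: refs=null null null, marked=A C G
Mark E: refs=I, marked=A C E G
Mark F: refs=J J, marked=A C E F G
Mark I: refs=B D, marked=A C E F G I
Mark J: refs=C, marked=A C E F G I J
Mark B: refs=E, marked=A B C E F G I J
Mark D: refs=K I A, marked=A B C D E F G I J
Mark K: refs=D, marked=A B C D E F G I J K
Unmarked (collected): H L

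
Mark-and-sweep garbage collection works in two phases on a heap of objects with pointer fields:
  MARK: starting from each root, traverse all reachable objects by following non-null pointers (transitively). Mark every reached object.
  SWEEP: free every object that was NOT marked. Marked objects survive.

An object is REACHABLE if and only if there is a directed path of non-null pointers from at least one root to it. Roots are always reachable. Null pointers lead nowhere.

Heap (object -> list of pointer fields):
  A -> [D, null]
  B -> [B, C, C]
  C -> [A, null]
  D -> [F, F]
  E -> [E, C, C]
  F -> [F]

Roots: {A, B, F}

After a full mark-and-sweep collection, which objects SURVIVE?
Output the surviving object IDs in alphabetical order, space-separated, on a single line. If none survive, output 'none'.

Answer: A B C D F

Derivation:
Roots: A B F
Mark A: refs=D null, marked=A
Mark B: refs=B C C, marked=A B
Mark F: refs=F, marked=A B F
Mark D: refs=F F, marked=A B D F
Mark C: refs=A null, marked=A B C D F
Unmarked (collected): E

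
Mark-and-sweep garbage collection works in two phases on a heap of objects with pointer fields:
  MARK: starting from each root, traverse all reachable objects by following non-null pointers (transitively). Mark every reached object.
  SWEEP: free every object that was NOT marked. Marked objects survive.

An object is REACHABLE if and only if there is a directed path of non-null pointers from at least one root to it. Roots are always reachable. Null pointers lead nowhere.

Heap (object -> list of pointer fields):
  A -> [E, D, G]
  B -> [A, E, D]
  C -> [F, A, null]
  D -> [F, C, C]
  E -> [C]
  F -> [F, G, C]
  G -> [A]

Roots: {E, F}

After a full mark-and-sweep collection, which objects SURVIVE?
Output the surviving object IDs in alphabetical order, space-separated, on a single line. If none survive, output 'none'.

Answer: A C D E F G

Derivation:
Roots: E F
Mark E: refs=C, marked=E
Mark F: refs=F G C, marked=E F
Mark C: refs=F A null, marked=C E F
Mark G: refs=A, marked=C E F G
Mark A: refs=E D G, marked=A C E F G
Mark D: refs=F C C, marked=A C D E F G
Unmarked (collected): B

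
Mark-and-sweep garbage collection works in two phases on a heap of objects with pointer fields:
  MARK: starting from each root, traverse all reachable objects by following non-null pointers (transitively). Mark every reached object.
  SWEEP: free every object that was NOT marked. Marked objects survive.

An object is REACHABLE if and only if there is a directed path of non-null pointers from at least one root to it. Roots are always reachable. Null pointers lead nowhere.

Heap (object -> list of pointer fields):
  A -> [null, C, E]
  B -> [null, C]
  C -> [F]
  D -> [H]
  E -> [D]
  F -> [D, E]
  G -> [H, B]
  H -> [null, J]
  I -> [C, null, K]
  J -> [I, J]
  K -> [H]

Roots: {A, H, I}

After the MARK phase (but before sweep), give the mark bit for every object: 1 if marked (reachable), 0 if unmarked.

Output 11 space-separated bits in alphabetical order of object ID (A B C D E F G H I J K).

Roots: A H I
Mark A: refs=null C E, marked=A
Mark H: refs=null J, marked=A H
Mark I: refs=C null K, marked=A H I
Mark C: refs=F, marked=A C H I
Mark E: refs=D, marked=A C E H I
Mark J: refs=I J, marked=A C E H I J
Mark K: refs=H, marked=A C E H I J K
Mark F: refs=D E, marked=A C E F H I J K
Mark D: refs=H, marked=A C D E F H I J K
Unmarked (collected): B G

Answer: 1 0 1 1 1 1 0 1 1 1 1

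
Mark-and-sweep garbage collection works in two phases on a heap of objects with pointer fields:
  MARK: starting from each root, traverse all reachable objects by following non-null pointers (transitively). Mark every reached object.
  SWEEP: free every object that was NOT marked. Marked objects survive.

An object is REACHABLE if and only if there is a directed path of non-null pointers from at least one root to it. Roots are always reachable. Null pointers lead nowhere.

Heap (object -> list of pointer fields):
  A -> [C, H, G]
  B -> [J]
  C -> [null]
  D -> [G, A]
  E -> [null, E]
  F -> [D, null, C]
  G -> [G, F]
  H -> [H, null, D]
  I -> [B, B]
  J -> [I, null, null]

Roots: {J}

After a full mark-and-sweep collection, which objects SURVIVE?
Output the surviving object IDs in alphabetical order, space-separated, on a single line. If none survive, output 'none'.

Answer: B I J

Derivation:
Roots: J
Mark J: refs=I null null, marked=J
Mark I: refs=B B, marked=I J
Mark B: refs=J, marked=B I J
Unmarked (collected): A C D E F G H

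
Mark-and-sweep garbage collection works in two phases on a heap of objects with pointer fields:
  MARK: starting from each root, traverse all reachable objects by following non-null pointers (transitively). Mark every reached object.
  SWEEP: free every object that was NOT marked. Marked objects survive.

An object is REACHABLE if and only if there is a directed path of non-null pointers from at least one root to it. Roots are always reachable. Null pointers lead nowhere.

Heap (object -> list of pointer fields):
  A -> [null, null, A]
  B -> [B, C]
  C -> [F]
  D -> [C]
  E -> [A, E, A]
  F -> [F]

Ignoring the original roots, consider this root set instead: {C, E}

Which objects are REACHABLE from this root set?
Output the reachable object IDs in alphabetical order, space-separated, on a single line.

Answer: A C E F

Derivation:
Roots: C E
Mark C: refs=F, marked=C
Mark E: refs=A E A, marked=C E
Mark F: refs=F, marked=C E F
Mark A: refs=null null A, marked=A C E F
Unmarked (collected): B D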